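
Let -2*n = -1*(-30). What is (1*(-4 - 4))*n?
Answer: 120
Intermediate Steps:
n = -15 (n = -(-1)*(-30)/2 = -1/2*30 = -15)
(1*(-4 - 4))*n = (1*(-4 - 4))*(-15) = (1*(-8))*(-15) = -8*(-15) = 120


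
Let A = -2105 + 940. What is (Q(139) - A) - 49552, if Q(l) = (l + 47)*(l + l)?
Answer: 3321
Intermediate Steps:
A = -1165
Q(l) = 2*l*(47 + l) (Q(l) = (47 + l)*(2*l) = 2*l*(47 + l))
(Q(139) - A) - 49552 = (2*139*(47 + 139) - 1*(-1165)) - 49552 = (2*139*186 + 1165) - 49552 = (51708 + 1165) - 49552 = 52873 - 49552 = 3321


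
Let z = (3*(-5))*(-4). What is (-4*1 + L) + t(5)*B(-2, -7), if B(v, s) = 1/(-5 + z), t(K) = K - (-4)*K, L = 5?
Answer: 16/11 ≈ 1.4545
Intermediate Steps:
z = 60 (z = -15*(-4) = 60)
t(K) = 5*K (t(K) = K + 4*K = 5*K)
B(v, s) = 1/55 (B(v, s) = 1/(-5 + 60) = 1/55)
(-4*1 + L) + t(5)*B(-2, -7) = (-4*1 + 5) + (5*5)*(1/55) = (-4 + 5) + 25*(1/55) = 1 + 5/11 = 16/11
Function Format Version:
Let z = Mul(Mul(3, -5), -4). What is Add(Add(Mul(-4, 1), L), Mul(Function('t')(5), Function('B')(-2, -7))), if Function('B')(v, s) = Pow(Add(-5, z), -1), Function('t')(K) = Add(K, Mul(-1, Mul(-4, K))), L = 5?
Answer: Rational(16, 11) ≈ 1.4545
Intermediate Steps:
z = 60 (z = Mul(-15, -4) = 60)
Function('t')(K) = Mul(5, K) (Function('t')(K) = Add(K, Mul(4, K)) = Mul(5, K))
Function('B')(v, s) = Rational(1, 55) (Function('B')(v, s) = Pow(Add(-5, 60), -1) = Pow(55, -1) = Rational(1, 55))
Add(Add(Mul(-4, 1), L), Mul(Function('t')(5), Function('B')(-2, -7))) = Add(Add(Mul(-4, 1), 5), Mul(Mul(5, 5), Rational(1, 55))) = Add(Add(-4, 5), Mul(25, Rational(1, 55))) = Add(1, Rational(5, 11)) = Rational(16, 11)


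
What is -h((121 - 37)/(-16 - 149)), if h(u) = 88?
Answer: -88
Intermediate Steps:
-h((121 - 37)/(-16 - 149)) = -1*88 = -88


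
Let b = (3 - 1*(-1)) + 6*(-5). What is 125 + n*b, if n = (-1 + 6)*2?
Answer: -135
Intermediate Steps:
b = -26 (b = (3 + 1) - 30 = 4 - 30 = -26)
n = 10 (n = 5*2 = 10)
125 + n*b = 125 + 10*(-26) = 125 - 260 = -135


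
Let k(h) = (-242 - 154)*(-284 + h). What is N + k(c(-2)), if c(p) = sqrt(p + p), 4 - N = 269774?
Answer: -157306 - 792*I ≈ -1.5731e+5 - 792.0*I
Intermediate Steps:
N = -269770 (N = 4 - 1*269774 = 4 - 269774 = -269770)
c(p) = sqrt(2)*sqrt(p) (c(p) = sqrt(2*p) = sqrt(2)*sqrt(p))
k(h) = 112464 - 396*h (k(h) = -396*(-284 + h) = 112464 - 396*h)
N + k(c(-2)) = -269770 + (112464 - 396*sqrt(2)*sqrt(-2)) = -269770 + (112464 - 396*sqrt(2)*I*sqrt(2)) = -269770 + (112464 - 792*I) = -157306 - 792*I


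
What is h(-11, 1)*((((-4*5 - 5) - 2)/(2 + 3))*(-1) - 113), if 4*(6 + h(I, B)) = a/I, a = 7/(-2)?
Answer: 140149/220 ≈ 637.04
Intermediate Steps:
a = -7/2 (a = 7*(-½) = -7/2 ≈ -3.5000)
h(I, B) = -6 - 7/(8*I) (h(I, B) = -6 + (-7/(2*I))/4 = -6 - 7/(8*I))
h(-11, 1)*((((-4*5 - 5) - 2)/(2 + 3))*(-1) - 113) = (-6 - 7/8/(-11))*((((-4*5 - 5) - 2)/(2 + 3))*(-1) - 113) = (-6 - 7/8*(-1/11))*((((-20 - 5) - 2)/5)*(-1) - 113) = (-6 + 7/88)*(((-25 - 2)*(⅕))*(-1) - 113) = -521*(-27*⅕*(-1) - 113)/88 = -521*(-27/5*(-1) - 113)/88 = -521*(27/5 - 113)/88 = -521/88*(-538/5) = 140149/220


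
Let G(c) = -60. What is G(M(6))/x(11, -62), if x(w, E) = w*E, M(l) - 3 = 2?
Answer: 30/341 ≈ 0.087977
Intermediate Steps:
M(l) = 5 (M(l) = 3 + 2 = 5)
x(w, E) = E*w
G(M(6))/x(11, -62) = -60/((-62*11)) = -60/(-682) = -60*(-1/682) = 30/341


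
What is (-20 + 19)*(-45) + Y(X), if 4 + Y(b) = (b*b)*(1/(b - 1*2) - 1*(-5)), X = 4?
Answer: 129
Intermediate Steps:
Y(b) = -4 + b²*(5 + 1/(-2 + b)) (Y(b) = -4 + (b*b)*(1/(b - 1*2) - 1*(-5)) = -4 + b²*(1/(b - 2) + 5) = -4 + b²*(1/(-2 + b) + 5) = -4 + b²*(5 + 1/(-2 + b)))
(-20 + 19)*(-45) + Y(X) = (-20 + 19)*(-45) + (8 - 9*4² - 4*4 + 5*4³)/(-2 + 4) = -1*(-45) + (8 - 9*16 - 16 + 5*64)/2 = 45 + (8 - 144 - 16 + 320)/2 = 45 + (½)*168 = 45 + 84 = 129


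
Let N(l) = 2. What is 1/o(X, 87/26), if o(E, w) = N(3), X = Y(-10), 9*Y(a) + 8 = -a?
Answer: 1/2 ≈ 0.50000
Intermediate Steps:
Y(a) = -8/9 - a/9 (Y(a) = -8/9 + (-a)/9 = -8/9 - a/9)
X = 2/9 (X = -8/9 - 1/9*(-10) = -8/9 + 10/9 = 2/9 ≈ 0.22222)
o(E, w) = 2
1/o(X, 87/26) = 1/2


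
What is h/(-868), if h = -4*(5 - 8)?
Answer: -3/217 ≈ -0.013825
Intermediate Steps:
h = 12 (h = -4*(-3) = 12)
h/(-868) = 12/(-868) = 12*(-1/868) = -3/217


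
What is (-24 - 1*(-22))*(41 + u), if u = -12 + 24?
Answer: -106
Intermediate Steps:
u = 12
(-24 - 1*(-22))*(41 + u) = (-24 - 1*(-22))*(41 + 12) = (-24 + 22)*53 = -2*53 = -106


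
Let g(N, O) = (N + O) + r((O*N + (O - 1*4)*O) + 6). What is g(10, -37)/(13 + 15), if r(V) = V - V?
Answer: -27/28 ≈ -0.96429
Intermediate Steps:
r(V) = 0
g(N, O) = N + O (g(N, O) = (N + O) + 0 = N + O)
g(10, -37)/(13 + 15) = (10 - 37)/(13 + 15) = -27/28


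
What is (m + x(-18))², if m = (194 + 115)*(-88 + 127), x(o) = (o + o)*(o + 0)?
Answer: 161264601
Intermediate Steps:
x(o) = 2*o² (x(o) = (2*o)*o = 2*o²)
m = 12051 (m = 309*39 = 12051)
(m + x(-18))² = (12051 + 2*(-18)²)² = (12051 + 2*324)² = (12051 + 648)² = 12699² = 161264601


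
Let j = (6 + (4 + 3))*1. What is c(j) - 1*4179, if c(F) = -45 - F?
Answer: -4237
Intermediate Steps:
j = 13 (j = (6 + 7)*1 = 13*1 = 13)
c(j) - 1*4179 = (-45 - 1*13) - 1*4179 = (-45 - 13) - 4179 = -58 - 4179 = -4237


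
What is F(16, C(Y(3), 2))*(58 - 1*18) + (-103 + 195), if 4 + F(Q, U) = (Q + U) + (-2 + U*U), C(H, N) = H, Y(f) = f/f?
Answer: 572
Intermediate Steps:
Y(f) = 1
F(Q, U) = -6 + Q + U + U**2 (F(Q, U) = -4 + ((Q + U) + (-2 + U*U)) = -4 + ((Q + U) + (-2 + U**2)) = -4 + (-2 + Q + U + U**2) = -6 + Q + U + U**2)
F(16, C(Y(3), 2))*(58 - 1*18) + (-103 + 195) = (-6 + 16 + 1 + 1**2)*(58 - 1*18) + (-103 + 195) = (-6 + 16 + 1 + 1)*(58 - 18) + 92 = 12*40 + 92 = 480 + 92 = 572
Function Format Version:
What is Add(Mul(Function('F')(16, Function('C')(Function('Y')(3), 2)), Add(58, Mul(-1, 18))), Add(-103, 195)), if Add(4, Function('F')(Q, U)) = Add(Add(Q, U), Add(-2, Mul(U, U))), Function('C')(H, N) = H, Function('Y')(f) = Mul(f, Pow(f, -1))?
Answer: 572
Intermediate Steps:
Function('Y')(f) = 1
Function('F')(Q, U) = Add(-6, Q, U, Pow(U, 2)) (Function('F')(Q, U) = Add(-4, Add(Add(Q, U), Add(-2, Mul(U, U)))) = Add(-4, Add(Add(Q, U), Add(-2, Pow(U, 2)))) = Add(-4, Add(-2, Q, U, Pow(U, 2))) = Add(-6, Q, U, Pow(U, 2)))
Add(Mul(Function('F')(16, Function('C')(Function('Y')(3), 2)), Add(58, Mul(-1, 18))), Add(-103, 195)) = Add(Mul(Add(-6, 16, 1, Pow(1, 2)), Add(58, Mul(-1, 18))), Add(-103, 195)) = Add(Mul(Add(-6, 16, 1, 1), Add(58, -18)), 92) = Add(Mul(12, 40), 92) = Add(480, 92) = 572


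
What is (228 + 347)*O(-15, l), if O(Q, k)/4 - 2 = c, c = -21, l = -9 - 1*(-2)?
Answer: -43700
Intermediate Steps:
l = -7 (l = -9 + 2 = -7)
O(Q, k) = -76 (O(Q, k) = 8 + 4*(-21) = 8 - 84 = -76)
(228 + 347)*O(-15, l) = (228 + 347)*(-76) = 575*(-76) = -43700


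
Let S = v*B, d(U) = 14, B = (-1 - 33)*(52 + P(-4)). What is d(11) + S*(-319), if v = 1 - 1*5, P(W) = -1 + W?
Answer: -2039034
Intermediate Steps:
B = -1598 (B = (-1 - 33)*(52 + (-1 - 4)) = -34*(52 - 5) = -34*47 = -1598)
v = -4 (v = 1 - 5 = -4)
S = 6392 (S = -4*(-1598) = 6392)
d(11) + S*(-319) = 14 + 6392*(-319) = 14 - 2039048 = -2039034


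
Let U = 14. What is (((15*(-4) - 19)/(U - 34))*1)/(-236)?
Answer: -79/4720 ≈ -0.016737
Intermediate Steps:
(((15*(-4) - 19)/(U - 34))*1)/(-236) = (((15*(-4) - 19)/(14 - 34))*1)/(-236) = (((-60 - 19)/(-20))*1)*(-1/236) = (-79*(-1/20)*1)*(-1/236) = ((79/20)*1)*(-1/236) = (79/20)*(-1/236) = -79/4720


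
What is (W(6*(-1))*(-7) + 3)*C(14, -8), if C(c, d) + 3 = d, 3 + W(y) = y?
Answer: -726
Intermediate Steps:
W(y) = -3 + y
C(c, d) = -3 + d
(W(6*(-1))*(-7) + 3)*C(14, -8) = ((-3 + 6*(-1))*(-7) + 3)*(-3 - 8) = ((-3 - 6)*(-7) + 3)*(-11) = (-9*(-7) + 3)*(-11) = (63 + 3)*(-11) = 66*(-11) = -726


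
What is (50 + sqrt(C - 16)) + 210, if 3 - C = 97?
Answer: 260 + I*sqrt(110) ≈ 260.0 + 10.488*I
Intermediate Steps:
C = -94 (C = 3 - 1*97 = 3 - 97 = -94)
(50 + sqrt(C - 16)) + 210 = (50 + sqrt(-94 - 16)) + 210 = (50 + sqrt(-110)) + 210 = (50 + I*sqrt(110)) + 210 = 260 + I*sqrt(110)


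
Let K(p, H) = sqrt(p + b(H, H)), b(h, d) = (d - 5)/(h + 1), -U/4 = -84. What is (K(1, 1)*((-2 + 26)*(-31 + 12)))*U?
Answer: -153216*I ≈ -1.5322e+5*I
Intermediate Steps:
U = 336 (U = -4*(-84) = 336)
b(h, d) = (-5 + d)/(1 + h)
K(p, H) = sqrt(p + (-5 + H)/(1 + H))
(K(1, 1)*((-2 + 26)*(-31 + 12)))*U = (sqrt((-5 + 1 + 1*(1 + 1))/(1 + 1))*((-2 + 26)*(-31 + 12)))*336 = (sqrt((-5 + 1 + 1*2)/2)*(24*(-19)))*336 = (sqrt((-5 + 1 + 2)/2)*(-456))*336 = (sqrt((1/2)*(-2))*(-456))*336 = (sqrt(-1)*(-456))*336 = (I*(-456))*336 = -456*I*336 = -153216*I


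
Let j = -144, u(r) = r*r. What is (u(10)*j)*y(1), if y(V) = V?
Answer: -14400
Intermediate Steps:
u(r) = r²
(u(10)*j)*y(1) = (10²*(-144))*1 = (100*(-144))*1 = -14400*1 = -14400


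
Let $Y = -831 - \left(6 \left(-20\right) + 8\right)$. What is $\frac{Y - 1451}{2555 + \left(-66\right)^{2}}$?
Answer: $- \frac{2170}{6911} \approx -0.31399$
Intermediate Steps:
$Y = -719$ ($Y = -831 - \left(-120 + 8\right) = -831 - -112 = -831 + 112 = -719$)
$\frac{Y - 1451}{2555 + \left(-66\right)^{2}} = \frac{-719 - 1451}{2555 + \left(-66\right)^{2}} = - \frac{2170}{2555 + 4356} = - \frac{2170}{6911}$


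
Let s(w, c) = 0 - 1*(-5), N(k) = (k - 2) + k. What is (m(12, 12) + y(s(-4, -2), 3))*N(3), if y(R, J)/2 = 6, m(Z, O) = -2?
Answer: 40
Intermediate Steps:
N(k) = -2 + 2*k (N(k) = (-2 + k) + k = -2 + 2*k)
s(w, c) = 5 (s(w, c) = 0 + 5 = 5)
y(R, J) = 12 (y(R, J) = 2*6 = 12)
(m(12, 12) + y(s(-4, -2), 3))*N(3) = (-2 + 12)*(-2 + 2*3) = 10*(-2 + 6) = 10*4 = 40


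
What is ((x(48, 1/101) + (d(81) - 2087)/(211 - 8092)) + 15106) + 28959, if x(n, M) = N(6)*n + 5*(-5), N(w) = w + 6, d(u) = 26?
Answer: 117206919/2627 ≈ 44616.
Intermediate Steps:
N(w) = 6 + w
x(n, M) = -25 + 12*n (x(n, M) = (6 + 6)*n + 5*(-5) = 12*n - 25 = -25 + 12*n)
((x(48, 1/101) + (d(81) - 2087)/(211 - 8092)) + 15106) + 28959 = (((-25 + 12*48) + (26 - 2087)/(211 - 8092)) + 15106) + 28959 = (((-25 + 576) - 2061/(-7881)) + 15106) + 28959 = ((551 - 2061*(-1/7881)) + 15106) + 28959 = ((551 + 687/2627) + 15106) + 28959 = (1448164/2627 + 15106) + 28959 = 41131626/2627 + 28959 = 117206919/2627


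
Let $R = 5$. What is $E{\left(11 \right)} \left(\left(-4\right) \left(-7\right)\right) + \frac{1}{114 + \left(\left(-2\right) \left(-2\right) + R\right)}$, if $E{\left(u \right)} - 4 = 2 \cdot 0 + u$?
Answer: $\frac{51661}{123} \approx 420.01$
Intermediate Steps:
$E{\left(u \right)} = 4 + u$ ($E{\left(u \right)} = 4 + \left(2 \cdot 0 + u\right) = 4 + \left(0 + u\right) = 4 + u$)
$E{\left(11 \right)} \left(\left(-4\right) \left(-7\right)\right) + \frac{1}{114 + \left(\left(-2\right) \left(-2\right) + R\right)} = \left(4 + 11\right) \left(\left(-4\right) \left(-7\right)\right) + \frac{1}{114 + \left(\left(-2\right) \left(-2\right) + 5\right)} = 15 \cdot 28 + \frac{1}{114 + \left(4 + 5\right)} = 420 + \frac{1}{114 + 9} = 420 + \frac{1}{123} = \frac{51661}{123}$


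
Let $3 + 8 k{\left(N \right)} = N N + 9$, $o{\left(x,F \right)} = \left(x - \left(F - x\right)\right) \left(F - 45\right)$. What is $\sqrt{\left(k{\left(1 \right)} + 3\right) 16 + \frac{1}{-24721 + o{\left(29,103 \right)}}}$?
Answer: $\frac{\sqrt{46312953451}}{27331} \approx 7.874$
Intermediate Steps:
$o{\left(x,F \right)} = \left(-45 + F\right) \left(- F + 2 x\right)$ ($o{\left(x,F \right)} = \left(- F + 2 x\right) \left(-45 + F\right) = \left(-45 + F\right) \left(- F + 2 x\right)$)
$k{\left(N \right)} = \frac{3}{4} + \frac{N^{2}}{8}$ ($k{\left(N \right)} = - \frac{3}{8} + \frac{N N + 9}{8} = - \frac{3}{8} + \frac{N^{2} + 9}{8} = - \frac{3}{8} + \frac{9 + N^{2}}{8} = - \frac{3}{8} + \left(\frac{9}{8} + \frac{N^{2}}{8}\right) = \frac{3}{4} + \frac{N^{2}}{8}$)
$\sqrt{\left(k{\left(1 \right)} + 3\right) 16 + \frac{1}{-24721 + o{\left(29,103 \right)}}} = \sqrt{\left(\left(\frac{3}{4} + \frac{1^{2}}{8}\right) + 3\right) 16 + \frac{1}{-24721 + \left(- 103^{2} - 2610 + 45 \cdot 103 + 2 \cdot 103 \cdot 29\right)}} = \sqrt{\left(\left(\frac{3}{4} + \frac{1}{8} \cdot 1\right) + 3\right) 16 + \frac{1}{-24721 + \left(\left(-1\right) 10609 - 2610 + 4635 + 5974\right)}} = \sqrt{\left(\left(\frac{3}{4} + \frac{1}{8}\right) + 3\right) 16 + \frac{1}{-24721 + \left(-10609 - 2610 + 4635 + 5974\right)}} = \sqrt{\left(\frac{7}{8} + 3\right) 16 + \frac{1}{-24721 - 2610}} = \sqrt{\frac{31}{8} \cdot 16 + \frac{1}{-27331}} = \sqrt{62 - \frac{1}{27331}} = \sqrt{\frac{1694521}{27331}} = \frac{\sqrt{46312953451}}{27331}$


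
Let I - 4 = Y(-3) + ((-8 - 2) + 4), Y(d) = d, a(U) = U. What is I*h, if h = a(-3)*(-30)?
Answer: -450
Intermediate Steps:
I = -5 (I = 4 + (-3 + ((-8 - 2) + 4)) = 4 + (-3 + (-10 + 4)) = 4 + (-3 - 6) = 4 - 9 = -5)
h = 90 (h = -3*(-30) = 90)
I*h = -5*90 = -450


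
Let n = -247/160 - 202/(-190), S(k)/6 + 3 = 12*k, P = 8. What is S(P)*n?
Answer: -407619/1520 ≈ -268.17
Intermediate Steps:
S(k) = -18 + 72*k (S(k) = -18 + 6*(12*k) = -18 + 72*k)
n = -1461/3040 (n = -247*1/160 - 202*(-1/190) = -247/160 + 101/95 = -1461/3040 ≈ -0.48059)
S(P)*n = (-18 + 72*8)*(-1461/3040) = (-18 + 576)*(-1461/3040) = 558*(-1461/3040) = -407619/1520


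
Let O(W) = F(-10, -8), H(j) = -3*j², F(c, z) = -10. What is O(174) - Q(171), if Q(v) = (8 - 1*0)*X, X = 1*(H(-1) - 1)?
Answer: 22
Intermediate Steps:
O(W) = -10
X = -4 (X = 1*(-3*(-1)² - 1) = 1*(-3*1 - 1) = 1*(-3 - 1) = 1*(-4) = -4)
Q(v) = -32 (Q(v) = (8 - 1*0)*(-4) = (8 + 0)*(-4) = 8*(-4) = -32)
O(174) - Q(171) = -10 - 1*(-32) = -10 + 32 = 22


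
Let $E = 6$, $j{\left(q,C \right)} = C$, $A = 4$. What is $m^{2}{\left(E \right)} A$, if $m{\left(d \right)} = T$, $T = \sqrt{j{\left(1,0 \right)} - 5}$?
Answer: $-20$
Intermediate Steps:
$T = i \sqrt{5}$ ($T = \sqrt{0 - 5} = \sqrt{-5} = i \sqrt{5} \approx 2.2361 i$)
$m{\left(d \right)} = i \sqrt{5}$
$m^{2}{\left(E \right)} A = \left(i \sqrt{5}\right)^{2} \cdot 4 = \left(-5\right) 4 = -20$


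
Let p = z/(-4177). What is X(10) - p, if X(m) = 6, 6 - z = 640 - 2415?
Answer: 26843/4177 ≈ 6.4264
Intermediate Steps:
z = 1781 (z = 6 - (640 - 2415) = 6 - 1*(-1775) = 6 + 1775 = 1781)
p = -1781/4177 (p = 1781/(-4177) = 1781*(-1/4177) = -1781/4177 ≈ -0.42638)
X(10) - p = 6 - 1*(-1781/4177) = 6 + 1781/4177 = 26843/4177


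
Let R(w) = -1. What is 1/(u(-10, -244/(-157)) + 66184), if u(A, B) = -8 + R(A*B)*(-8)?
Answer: 1/66184 ≈ 1.5109e-5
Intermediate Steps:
u(A, B) = 0 (u(A, B) = -8 - 1*(-8) = -8 + 8 = 0)
1/(u(-10, -244/(-157)) + 66184) = 1/(0 + 66184) = 1/66184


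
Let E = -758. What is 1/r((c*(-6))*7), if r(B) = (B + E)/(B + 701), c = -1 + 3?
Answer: -617/842 ≈ -0.73278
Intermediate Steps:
c = 2
r(B) = (-758 + B)/(701 + B) (r(B) = (B - 758)/(B + 701) = (-758 + B)/(701 + B))
1/r((c*(-6))*7) = 1/((-758 + (2*(-6))*7)/(701 + (2*(-6))*7)) = 1/((-758 - 12*7)/(701 - 12*7)) = 1/((-758 - 84)/(701 - 84)) = 1/(-842/617) = -617/842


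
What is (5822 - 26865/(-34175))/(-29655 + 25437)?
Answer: -39798743/28830030 ≈ -1.3805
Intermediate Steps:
(5822 - 26865/(-34175))/(-29655 + 25437) = (5822 - 26865*(-1/34175))/(-4218) = (5822 + 5373/6835)*(-1/4218) = (39798743/6835)*(-1/4218) = -39798743/28830030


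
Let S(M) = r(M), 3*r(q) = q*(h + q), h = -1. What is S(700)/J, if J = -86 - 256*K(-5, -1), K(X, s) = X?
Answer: 81550/597 ≈ 136.60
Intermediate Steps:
r(q) = q*(-1 + q)/3 (r(q) = (q*(-1 + q))/3 = q*(-1 + q)/3)
S(M) = M*(-1 + M)/3
J = 1194 (J = -86 - 256*(-5) = -86 + 1280 = 1194)
S(700)/J = ((1/3)*700*(-1 + 700))/1194 = ((1/3)*700*699)*(1/1194) = 163100*(1/1194) = 81550/597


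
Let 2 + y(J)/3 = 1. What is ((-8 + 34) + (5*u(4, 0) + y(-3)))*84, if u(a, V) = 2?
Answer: 2772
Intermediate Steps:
y(J) = -3 (y(J) = -6 + 3*1 = -6 + 3 = -3)
((-8 + 34) + (5*u(4, 0) + y(-3)))*84 = ((-8 + 34) + (5*2 - 3))*84 = (26 + (10 - 3))*84 = (26 + 7)*84 = 33*84 = 2772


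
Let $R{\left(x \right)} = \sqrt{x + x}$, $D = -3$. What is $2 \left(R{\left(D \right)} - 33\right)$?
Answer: $-66 + 2 i \sqrt{6} \approx -66.0 + 4.899 i$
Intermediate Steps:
$R{\left(x \right)} = \sqrt{2} \sqrt{x}$ ($R{\left(x \right)} = \sqrt{2 x} = \sqrt{2} \sqrt{x}$)
$2 \left(R{\left(D \right)} - 33\right) = 2 \left(\sqrt{2} \sqrt{-3} - 33\right) = 2 \left(\sqrt{2} i \sqrt{3} - 33\right) = 2 \left(i \sqrt{6} - 33\right) = 2 \left(-33 + i \sqrt{6}\right) = -66 + 2 i \sqrt{6}$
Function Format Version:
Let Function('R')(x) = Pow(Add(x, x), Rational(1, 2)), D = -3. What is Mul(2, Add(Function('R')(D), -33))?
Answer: Add(-66, Mul(2, I, Pow(6, Rational(1, 2)))) ≈ Add(-66.000, Mul(4.8990, I))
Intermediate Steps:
Function('R')(x) = Mul(Pow(2, Rational(1, 2)), Pow(x, Rational(1, 2))) (Function('R')(x) = Pow(Mul(2, x), Rational(1, 2)) = Mul(Pow(2, Rational(1, 2)), Pow(x, Rational(1, 2))))
Mul(2, Add(Function('R')(D), -33)) = Mul(2, Add(Mul(Pow(2, Rational(1, 2)), Pow(-3, Rational(1, 2))), -33)) = Mul(2, Add(Mul(Pow(2, Rational(1, 2)), Mul(I, Pow(3, Rational(1, 2)))), -33)) = Mul(2, Add(Mul(I, Pow(6, Rational(1, 2))), -33)) = Mul(2, Add(-33, Mul(I, Pow(6, Rational(1, 2))))) = Add(-66, Mul(2, I, Pow(6, Rational(1, 2))))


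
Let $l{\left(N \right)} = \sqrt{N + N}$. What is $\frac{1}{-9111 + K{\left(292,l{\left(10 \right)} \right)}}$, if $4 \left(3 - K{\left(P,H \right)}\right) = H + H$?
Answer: $- \frac{9108}{82955659} + \frac{\sqrt{5}}{82955659} \approx -0.00010977$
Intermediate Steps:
$l{\left(N \right)} = \sqrt{2} \sqrt{N}$ ($l{\left(N \right)} = \sqrt{2 N} = \sqrt{2} \sqrt{N}$)
$K{\left(P,H \right)} = 3 - \frac{H}{2}$ ($K{\left(P,H \right)} = 3 - \frac{H + H}{4} = 3 - \frac{2 H}{4} = 3 - \frac{H}{2}$)
$\frac{1}{-9111 + K{\left(292,l{\left(10 \right)} \right)}} = \frac{1}{-9111 + \left(3 - \frac{\sqrt{2} \sqrt{10}}{2}\right)} = \frac{1}{-9111 + \left(3 - \frac{2 \sqrt{5}}{2}\right)} = \frac{1}{-9111 + \left(3 - \sqrt{5}\right)} = \frac{1}{-9108 - \sqrt{5}}$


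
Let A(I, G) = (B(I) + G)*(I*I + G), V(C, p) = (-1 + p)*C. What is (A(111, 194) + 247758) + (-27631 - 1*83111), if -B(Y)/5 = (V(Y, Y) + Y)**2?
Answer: -9499323025649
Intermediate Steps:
V(C, p) = C*(-1 + p)
B(Y) = -5*(Y + Y*(-1 + Y))**2 (B(Y) = -5*(Y*(-1 + Y) + Y)**2 = -5*(Y + Y*(-1 + Y))**2)
A(I, G) = (G + I**2)*(G - 5*I**4) (A(I, G) = (-5*I**4 + G)*(I*I + G) = (G - 5*I**4)*(I**2 + G) = (G - 5*I**4)*(G + I**2) = (G + I**2)*(G - 5*I**4))
(A(111, 194) + 247758) + (-27631 - 1*83111) = ((194**2 - 5*111**6 + 194*111**2 - 5*194*111**4) + 247758) + (-27631 - 1*83111) = ((37636 - 5*1870414552161 + 194*12321 - 5*194*151807041) + 247758) + (-27631 - 83111) = ((37636 - 9352072760805 + 2390274 - 147252829770) + 247758) - 110742 = (-9499323162665 + 247758) - 110742 = -9499322914907 - 110742 = -9499323025649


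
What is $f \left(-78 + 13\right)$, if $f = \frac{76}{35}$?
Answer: $- \frac{988}{7} \approx -141.14$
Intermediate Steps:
$f = \frac{76}{35}$ ($f = 76 \cdot \frac{1}{35} = \frac{76}{35} \approx 2.1714$)
$f \left(-78 + 13\right) = \frac{76 \left(-78 + 13\right)}{35} = \frac{76}{35} \left(-65\right) = - \frac{988}{7}$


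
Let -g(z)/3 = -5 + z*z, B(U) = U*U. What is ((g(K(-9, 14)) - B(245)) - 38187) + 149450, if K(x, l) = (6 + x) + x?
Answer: 50821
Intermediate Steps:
K(x, l) = 6 + 2*x
B(U) = U²
g(z) = 15 - 3*z² (g(z) = -3*(-5 + z*z) = -3*(-5 + z²) = 15 - 3*z²)
((g(K(-9, 14)) - B(245)) - 38187) + 149450 = (((15 - 3*(6 + 2*(-9))²) - 1*245²) - 38187) + 149450 = (((15 - 3*(6 - 18)²) - 1*60025) - 38187) + 149450 = (((15 - 3*(-12)²) - 60025) - 38187) + 149450 = (((15 - 3*144) - 60025) - 38187) + 149450 = (((15 - 432) - 60025) - 38187) + 149450 = ((-417 - 60025) - 38187) + 149450 = (-60442 - 38187) + 149450 = -98629 + 149450 = 50821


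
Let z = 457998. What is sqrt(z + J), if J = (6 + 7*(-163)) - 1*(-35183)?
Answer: sqrt(492046) ≈ 701.46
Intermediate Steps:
J = 34048 (J = (6 - 1141) + 35183 = -1135 + 35183 = 34048)
sqrt(z + J) = sqrt(457998 + 34048) = sqrt(492046)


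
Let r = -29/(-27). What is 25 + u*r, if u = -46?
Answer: -659/27 ≈ -24.407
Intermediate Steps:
r = 29/27 (r = -29*(-1/27) = 29/27 ≈ 1.0741)
25 + u*r = 25 - 46*29/27 = 25 - 1334/27 = -659/27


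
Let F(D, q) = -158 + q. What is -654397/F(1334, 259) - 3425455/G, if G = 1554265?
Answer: -203490464832/31396153 ≈ -6481.4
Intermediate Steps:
-654397/F(1334, 259) - 3425455/G = -654397/(-158 + 259) - 3425455/1554265 = -654397/101 - 3425455*1/1554265 = -654397*1/101 - 685091/310853 = -654397/101 - 685091/310853 = -203490464832/31396153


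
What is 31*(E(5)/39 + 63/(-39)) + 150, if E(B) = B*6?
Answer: 1609/13 ≈ 123.77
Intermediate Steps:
E(B) = 6*B
31*(E(5)/39 + 63/(-39)) + 150 = 31*((6*5)/39 + 63/(-39)) + 150 = 31*(30*(1/39) + 63*(-1/39)) + 150 = 31*(10/13 - 21/13) + 150 = 31*(-11/13) + 150 = -341/13 + 150 = 1609/13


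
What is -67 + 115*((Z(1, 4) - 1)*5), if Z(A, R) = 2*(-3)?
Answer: -4092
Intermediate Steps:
Z(A, R) = -6
-67 + 115*((Z(1, 4) - 1)*5) = -67 + 115*((-6 - 1)*5) = -67 + 115*(-7*5) = -67 + 115*(-35) = -67 - 4025 = -4092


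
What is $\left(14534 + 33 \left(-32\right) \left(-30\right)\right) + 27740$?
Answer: $73954$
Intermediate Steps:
$\left(14534 + 33 \left(-32\right) \left(-30\right)\right) + 27740 = \left(14534 - -31680\right) + 27740 = \left(14534 + 31680\right) + 27740 = 46214 + 27740 = 73954$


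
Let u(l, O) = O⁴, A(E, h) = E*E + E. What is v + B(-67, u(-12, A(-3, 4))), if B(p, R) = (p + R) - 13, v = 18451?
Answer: 19667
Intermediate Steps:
A(E, h) = E + E² (A(E, h) = E² + E = E + E²)
B(p, R) = -13 + R + p (B(p, R) = (R + p) - 13 = -13 + R + p)
v + B(-67, u(-12, A(-3, 4))) = 18451 + (-13 + (-3*(1 - 3))⁴ - 67) = 18451 + (-13 + (-3*(-2))⁴ - 67) = 18451 + (-13 + 6⁴ - 67) = 18451 + (-13 + 1296 - 67) = 18451 + 1216 = 19667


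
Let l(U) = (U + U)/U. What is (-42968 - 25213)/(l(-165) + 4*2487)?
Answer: -68181/9950 ≈ -6.8524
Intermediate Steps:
l(U) = 2 (l(U) = (2*U)/U = 2)
(-42968 - 25213)/(l(-165) + 4*2487) = (-42968 - 25213)/(2 + 4*2487) = -68181/(2 + 9948) = -68181/9950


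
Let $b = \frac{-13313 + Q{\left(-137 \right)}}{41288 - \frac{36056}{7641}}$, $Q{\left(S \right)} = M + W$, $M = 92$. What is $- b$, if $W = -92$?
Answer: $\frac{101724633}{315445552} \approx 0.32248$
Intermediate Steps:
$Q{\left(S \right)} = 0$ ($Q{\left(S \right)} = 92 - 92 = 0$)
$b = - \frac{101724633}{315445552}$ ($b = \frac{-13313 + 0}{41288 - \frac{36056}{7641}} = - \frac{13313}{41288 - \frac{36056}{7641}} = - \frac{13313}{\frac{315445552}{7641}} = \left(-13313\right) \frac{7641}{315445552} = - \frac{101724633}{315445552} \approx -0.32248$)
$- b = \left(-1\right) \left(- \frac{101724633}{315445552}\right) = \frac{101724633}{315445552}$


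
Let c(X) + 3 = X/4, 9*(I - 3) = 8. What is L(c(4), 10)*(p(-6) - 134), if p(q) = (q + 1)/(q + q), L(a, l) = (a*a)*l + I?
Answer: -633185/108 ≈ -5862.8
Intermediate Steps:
I = 35/9 (I = 3 + (⅑)*8 = 3 + 8/9 = 35/9 ≈ 3.8889)
c(X) = -3 + X/4
L(a, l) = 35/9 + l*a² (L(a, l) = (a*a)*l + 35/9 = a²*l + 35/9 = l*a² + 35/9 = 35/9 + l*a²)
p(q) = (1 + q)/(2*q) (p(q) = (1 + q)/((2*q)) = (1 + q)*(1/(2*q)) = (1 + q)/(2*q))
L(c(4), 10)*(p(-6) - 134) = (35/9 + 10*(-3 + (¼)*4)²)*((½)*(1 - 6)/(-6) - 134) = (35/9 + 10*(-3 + 1)²)*((½)*(-⅙)*(-5) - 134) = (35/9 + 10*(-2)²)*(5/12 - 134) = (35/9 + 10*4)*(-1603/12) = (35/9 + 40)*(-1603/12) = (395/9)*(-1603/12) = -633185/108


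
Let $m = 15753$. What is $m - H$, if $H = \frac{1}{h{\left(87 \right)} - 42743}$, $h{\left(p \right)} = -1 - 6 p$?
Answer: $\frac{681569299}{43266} \approx 15753.0$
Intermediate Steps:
$H = - \frac{1}{43266}$ ($H = \frac{1}{\left(-1 - 522\right) - 42743} = \frac{1}{-523 - 42743} = \frac{1}{-43266} = - \frac{1}{43266} \approx -2.3113 \cdot 10^{-5}$)
$m - H = 15753 - - \frac{1}{43266} = 15753 + \frac{1}{43266} = \frac{681569299}{43266}$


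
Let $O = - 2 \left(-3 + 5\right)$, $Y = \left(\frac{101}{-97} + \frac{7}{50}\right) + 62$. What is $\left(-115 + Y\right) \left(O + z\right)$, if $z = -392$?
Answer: $\frac{51761358}{2425} \approx 21345.0$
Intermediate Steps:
$Y = \frac{296329}{4850}$ ($Y = \left(101 \left(- \frac{1}{97}\right) + 7 \cdot \frac{1}{50}\right) + 62 = \left(- \frac{101}{97} + \frac{7}{50}\right) + 62 = - \frac{4371}{4850} + 62 = \frac{296329}{4850} \approx 61.099$)
$O = -4$ ($O = \left(-2\right) 2 = -4$)
$\left(-115 + Y\right) \left(O + z\right) = \left(-115 + \frac{296329}{4850}\right) \left(-4 - 392\right) = \left(- \frac{261421}{4850}\right) \left(-396\right) = \frac{51761358}{2425}$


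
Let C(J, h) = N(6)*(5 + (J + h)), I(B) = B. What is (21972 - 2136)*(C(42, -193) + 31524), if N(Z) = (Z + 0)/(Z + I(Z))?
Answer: 623862036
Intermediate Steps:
N(Z) = ½ (N(Z) = (Z + 0)/(Z + Z) = Z/((2*Z)) = Z*(1/(2*Z)) = ½)
C(J, h) = 5/2 + J/2 + h/2 (C(J, h) = (5 + (J + h))/2 = (5 + J + h)/2 = 5/2 + J/2 + h/2)
(21972 - 2136)*(C(42, -193) + 31524) = (21972 - 2136)*((5/2 + (½)*42 + (½)*(-193)) + 31524) = 19836*((5/2 + 21 - 193/2) + 31524) = 19836*(-73 + 31524) = 19836*31451 = 623862036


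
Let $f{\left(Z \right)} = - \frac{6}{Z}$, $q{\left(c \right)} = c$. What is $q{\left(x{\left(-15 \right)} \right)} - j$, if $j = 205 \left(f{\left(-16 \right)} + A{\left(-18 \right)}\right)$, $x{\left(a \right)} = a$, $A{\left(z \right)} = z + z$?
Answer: $\frac{58305}{8} \approx 7288.1$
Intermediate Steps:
$A{\left(z \right)} = 2 z$
$j = - \frac{58425}{8}$ ($j = 205 \left(- \frac{6}{-16} + 2 \left(-18\right)\right) = 205 \left(\left(-6\right) \left(- \frac{1}{16}\right) - 36\right) = 205 \left(\frac{3}{8} - 36\right) = 205 \left(- \frac{285}{8}\right) = - \frac{58425}{8} \approx -7303.1$)
$q{\left(x{\left(-15 \right)} \right)} - j = -15 - - \frac{58425}{8} = -15 + \frac{58425}{8} = \frac{58305}{8}$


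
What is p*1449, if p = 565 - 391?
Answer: 252126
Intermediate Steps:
p = 174
p*1449 = 174*1449 = 252126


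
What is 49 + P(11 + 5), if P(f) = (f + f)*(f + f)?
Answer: 1073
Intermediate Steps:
P(f) = 4*f² (P(f) = (2*f)*(2*f) = 4*f²)
49 + P(11 + 5) = 49 + 4*(11 + 5)² = 49 + 4*16² = 49 + 4*256 = 49 + 1024 = 1073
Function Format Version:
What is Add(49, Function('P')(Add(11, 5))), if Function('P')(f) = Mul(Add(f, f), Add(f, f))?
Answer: 1073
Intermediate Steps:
Function('P')(f) = Mul(4, Pow(f, 2)) (Function('P')(f) = Mul(Mul(2, f), Mul(2, f)) = Mul(4, Pow(f, 2)))
Add(49, Function('P')(Add(11, 5))) = Add(49, Mul(4, Pow(Add(11, 5), 2))) = Add(49, Mul(4, Pow(16, 2))) = Add(49, Mul(4, 256)) = Add(49, 1024) = 1073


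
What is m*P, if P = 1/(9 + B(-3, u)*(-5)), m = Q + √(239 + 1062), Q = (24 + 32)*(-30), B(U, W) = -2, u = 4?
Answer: -1680/19 + √1301/19 ≈ -86.523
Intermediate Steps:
Q = -1680 (Q = 56*(-30) = -1680)
m = -1680 + √1301 (m = -1680 + √(239 + 1062) = -1680 + √1301 ≈ -1643.9)
P = 1/19 (P = 1/(9 - 2*(-5)) = 1/(9 + 10) = 1/19 ≈ 0.052632)
m*P = (-1680 + √1301)*(1/19) = -1680/19 + √1301/19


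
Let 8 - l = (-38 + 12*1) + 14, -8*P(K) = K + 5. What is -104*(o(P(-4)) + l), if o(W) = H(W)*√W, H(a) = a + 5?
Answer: -2080 - 507*I*√2/4 ≈ -2080.0 - 179.25*I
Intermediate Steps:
P(K) = -5/8 - K/8 (P(K) = -(K + 5)/8 = -(5 + K)/8 = -5/8 - K/8)
H(a) = 5 + a
o(W) = √W*(5 + W) (o(W) = (5 + W)*√W = √W*(5 + W))
l = 20 (l = 8 - ((-38 + 12*1) + 14) = 8 - ((-38 + 12) + 14) = 8 - (-26 + 14) = 8 - 1*(-12) = 8 + 12 = 20)
-104*(o(P(-4)) + l) = -104*(√(-5/8 - ⅛*(-4))*(5 + (-5/8 - ⅛*(-4))) + 20) = -104*(√(-5/8 + ½)*(5 + (-5/8 + ½)) + 20) = -104*(√(-⅛)*(5 - ⅛) + 20) = -104*((I*√2/4)*(39/8) + 20) = -104*(39*I*√2/32 + 20) = -104*(20 + 39*I*√2/32) = -2080 - 507*I*√2/4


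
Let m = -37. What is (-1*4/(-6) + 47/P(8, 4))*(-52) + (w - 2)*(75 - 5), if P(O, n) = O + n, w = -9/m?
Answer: -40105/111 ≈ -361.31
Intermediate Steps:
w = 9/37 (w = -9/(-37) = -9*(-1/37) = 9/37 ≈ 0.24324)
(-1*4/(-6) + 47/P(8, 4))*(-52) + (w - 2)*(75 - 5) = (-1*4/(-6) + 47/(8 + 4))*(-52) + (9/37 - 2)*(75 - 5) = (-4*(-⅙) + 47/12)*(-52) - 65/37*70 = (⅔ + 47*(1/12))*(-52) - 4550/37 = (⅔ + 47/12)*(-52) - 4550/37 = (55/12)*(-52) - 4550/37 = -715/3 - 4550/37 = -40105/111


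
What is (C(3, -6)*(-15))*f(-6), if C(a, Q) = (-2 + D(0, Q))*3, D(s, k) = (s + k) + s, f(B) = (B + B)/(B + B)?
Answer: 360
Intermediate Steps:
f(B) = 1 (f(B) = (2*B)/((2*B)) = (2*B)*(1/(2*B)) = 1)
D(s, k) = k + 2*s (D(s, k) = (k + s) + s = k + 2*s)
C(a, Q) = -6 + 3*Q (C(a, Q) = (-2 + (Q + 2*0))*3 = (-2 + (Q + 0))*3 = (-2 + Q)*3 = -6 + 3*Q)
(C(3, -6)*(-15))*f(-6) = ((-6 + 3*(-6))*(-15))*1 = ((-6 - 18)*(-15))*1 = -24*(-15)*1 = 360*1 = 360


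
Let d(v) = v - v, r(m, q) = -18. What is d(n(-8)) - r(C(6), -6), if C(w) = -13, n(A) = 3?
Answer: 18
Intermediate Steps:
d(v) = 0
d(n(-8)) - r(C(6), -6) = 0 - 1*(-18) = 0 + 18 = 18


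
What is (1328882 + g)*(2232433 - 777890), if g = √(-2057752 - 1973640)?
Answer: 1932916010926 + 5818172*I*√251962 ≈ 1.9329e+12 + 2.9205e+9*I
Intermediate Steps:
g = 4*I*√251962 (g = √(-4031392) = 4*I*√251962 ≈ 2007.8*I)
(1328882 + g)*(2232433 - 777890) = (1328882 + 4*I*√251962)*(2232433 - 777890) = (1328882 + 4*I*√251962)*1454543 = 1932916010926 + 5818172*I*√251962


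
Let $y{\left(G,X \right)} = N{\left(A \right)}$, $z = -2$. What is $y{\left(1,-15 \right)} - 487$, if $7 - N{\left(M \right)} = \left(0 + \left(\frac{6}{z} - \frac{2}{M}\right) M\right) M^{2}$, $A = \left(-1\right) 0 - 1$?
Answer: $-481$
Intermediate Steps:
$A = -1$ ($A = 0 - 1 = -1$)
$N{\left(M \right)} = 7 - M^{3} \left(-3 - \frac{2}{M}\right)$ ($N{\left(M \right)} = 7 - \left(0 + \left(\frac{6}{-2} - \frac{2}{M}\right) M\right) M^{2} = 7 - \left(0 + \left(6 \left(- \frac{1}{2}\right) - \frac{2}{M}\right) M\right) M^{2} = 7 - \left(0 + \left(-3 - \frac{2}{M}\right) M\right) M^{2} = 7 - \left(0 + M \left(-3 - \frac{2}{M}\right)\right) M^{2} = 7 - M \left(-3 - \frac{2}{M}\right) M^{2} = 7 - M^{3} \left(-3 - \frac{2}{M}\right)$)
$y{\left(G,X \right)} = 6$ ($y{\left(G,X \right)} = 7 + 2 \left(-1\right)^{2} + 3 \left(-1\right)^{3} = 7 + 2 \cdot 1 + 3 \left(-1\right) = 7 + 2 - 3 = 6$)
$y{\left(1,-15 \right)} - 487 = 6 - 487 = -481$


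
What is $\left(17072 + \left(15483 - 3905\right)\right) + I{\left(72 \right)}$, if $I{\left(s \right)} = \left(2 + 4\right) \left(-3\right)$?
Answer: $28632$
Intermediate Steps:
$I{\left(s \right)} = -18$ ($I{\left(s \right)} = 6 \left(-3\right) = -18$)
$\left(17072 + \left(15483 - 3905\right)\right) + I{\left(72 \right)} = \left(17072 + \left(15483 - 3905\right)\right) - 18 = \left(17072 + 11578\right) - 18 = 28650 - 18 = 28632$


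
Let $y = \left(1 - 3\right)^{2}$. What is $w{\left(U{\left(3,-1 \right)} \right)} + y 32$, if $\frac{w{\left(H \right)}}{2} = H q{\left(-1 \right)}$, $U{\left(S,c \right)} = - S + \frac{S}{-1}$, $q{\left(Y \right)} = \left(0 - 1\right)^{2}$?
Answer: $116$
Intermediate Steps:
$q{\left(Y \right)} = 1$ ($q{\left(Y \right)} = \left(-1\right)^{2} = 1$)
$U{\left(S,c \right)} = - 2 S$ ($U{\left(S,c \right)} = - S + S \left(-1\right) = - S - S = - 2 S$)
$y = 4$ ($y = \left(-2\right)^{2} = 4$)
$w{\left(H \right)} = 2 H$ ($w{\left(H \right)} = 2 H 1 = 2 H$)
$w{\left(U{\left(3,-1 \right)} \right)} + y 32 = 2 \left(\left(-2\right) 3\right) + 4 \cdot 32 = 2 \left(-6\right) + 128 = -12 + 128 = 116$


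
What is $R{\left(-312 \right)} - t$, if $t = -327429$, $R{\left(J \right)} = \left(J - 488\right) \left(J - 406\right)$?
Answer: $901829$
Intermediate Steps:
$R{\left(J \right)} = \left(-488 + J\right) \left(-406 + J\right)$
$R{\left(-312 \right)} - t = \left(198128 + \left(-312\right)^{2} - -278928\right) - -327429 = \left(198128 + 97344 + 278928\right) + 327429 = 574400 + 327429 = 901829$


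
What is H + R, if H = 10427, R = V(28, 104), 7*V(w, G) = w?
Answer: 10431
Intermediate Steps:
V(w, G) = w/7
R = 4 (R = (1/7)*28 = 4)
H + R = 10427 + 4 = 10431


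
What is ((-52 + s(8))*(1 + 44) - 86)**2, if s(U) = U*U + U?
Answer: 662596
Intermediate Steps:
s(U) = U + U**2 (s(U) = U**2 + U = U + U**2)
((-52 + s(8))*(1 + 44) - 86)**2 = ((-52 + 8*(1 + 8))*(1 + 44) - 86)**2 = ((-52 + 8*9)*45 - 86)**2 = ((-52 + 72)*45 - 86)**2 = (20*45 - 86)**2 = (900 - 86)**2 = 814**2 = 662596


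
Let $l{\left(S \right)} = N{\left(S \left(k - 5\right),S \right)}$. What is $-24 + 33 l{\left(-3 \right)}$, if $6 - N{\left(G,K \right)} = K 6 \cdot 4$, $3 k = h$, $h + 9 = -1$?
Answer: $2550$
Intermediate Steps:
$h = -10$ ($h = -9 - 1 = -10$)
$k = - \frac{10}{3}$ ($k = \frac{1}{3} \left(-10\right) = - \frac{10}{3} \approx -3.3333$)
$N{\left(G,K \right)} = 6 - 24 K$ ($N{\left(G,K \right)} = 6 - K 6 \cdot 4 = 6 - 6 K 4 = 6 - 24 K$)
$l{\left(S \right)} = 6 - 24 S$
$-24 + 33 l{\left(-3 \right)} = -24 + 33 \left(6 - -72\right) = -24 + 33 \left(6 + 72\right) = -24 + 33 \cdot 78 = -24 + 2574 = 2550$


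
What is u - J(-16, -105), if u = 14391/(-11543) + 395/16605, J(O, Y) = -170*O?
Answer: -104316184774/38334303 ≈ -2721.2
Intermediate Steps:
u = -46880614/38334303 (u = 14391*(-1/11543) + 395*(1/16605) = -14391/11543 + 79/3321 = -46880614/38334303 ≈ -1.2229)
u - J(-16, -105) = -46880614/38334303 - (-170)*(-16) = -46880614/38334303 - 1*2720 = -46880614/38334303 - 2720 = -104316184774/38334303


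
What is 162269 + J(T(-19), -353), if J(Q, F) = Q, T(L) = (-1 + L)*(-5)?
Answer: 162369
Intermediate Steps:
T(L) = 5 - 5*L
162269 + J(T(-19), -353) = 162269 + (5 - 5*(-19)) = 162269 + (5 + 95) = 162269 + 100 = 162369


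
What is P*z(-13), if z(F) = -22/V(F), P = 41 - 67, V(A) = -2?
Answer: -286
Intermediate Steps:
P = -26
z(F) = 11 (z(F) = -22/(-2) = -22*(-½) = 11)
P*z(-13) = -26*11 = -286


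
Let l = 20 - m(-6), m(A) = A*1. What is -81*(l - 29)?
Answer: 243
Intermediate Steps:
m(A) = A
l = 26 (l = 20 - 1*(-6) = 20 + 6 = 26)
-81*(l - 29) = -81*(26 - 29) = -81*(-3) = 243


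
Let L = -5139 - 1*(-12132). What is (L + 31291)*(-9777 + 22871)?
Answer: 501290696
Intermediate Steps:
L = 6993 (L = -5139 + 12132 = 6993)
(L + 31291)*(-9777 + 22871) = (6993 + 31291)*(-9777 + 22871) = 38284*13094 = 501290696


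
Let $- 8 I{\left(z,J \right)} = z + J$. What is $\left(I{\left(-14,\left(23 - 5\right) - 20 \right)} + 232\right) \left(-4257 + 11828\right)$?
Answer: $1771614$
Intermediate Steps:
$I{\left(z,J \right)} = - \frac{J}{8} - \frac{z}{8}$ ($I{\left(z,J \right)} = - \frac{z + J}{8} = - \frac{J + z}{8} = - \frac{J}{8} - \frac{z}{8}$)
$\left(I{\left(-14,\left(23 - 5\right) - 20 \right)} + 232\right) \left(-4257 + 11828\right) = \left(\left(- \frac{\left(23 - 5\right) - 20}{8} - - \frac{7}{4}\right) + 232\right) \left(-4257 + 11828\right) = \left(\left(- \frac{18 - 20}{8} + \frac{7}{4}\right) + 232\right) 7571 = \left(\left(\left(- \frac{1}{8}\right) \left(-2\right) + \frac{7}{4}\right) + 232\right) 7571 = \left(\left(\frac{1}{4} + \frac{7}{4}\right) + 232\right) 7571 = \left(2 + 232\right) 7571 = 234 \cdot 7571 = 1771614$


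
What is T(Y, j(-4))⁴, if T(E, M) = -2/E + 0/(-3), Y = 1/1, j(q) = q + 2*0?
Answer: 16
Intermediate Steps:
j(q) = q (j(q) = q + 0 = q)
Y = 1
T(E, M) = -2/E (T(E, M) = -2/E + 0*(-⅓) = -2/E + 0 = -2/E)
T(Y, j(-4))⁴ = (-2/1)⁴ = (-2*1)⁴ = (-2)⁴ = 16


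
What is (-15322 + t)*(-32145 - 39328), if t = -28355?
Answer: 3121726221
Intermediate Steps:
(-15322 + t)*(-32145 - 39328) = (-15322 - 28355)*(-32145 - 39328) = -43677*(-71473) = 3121726221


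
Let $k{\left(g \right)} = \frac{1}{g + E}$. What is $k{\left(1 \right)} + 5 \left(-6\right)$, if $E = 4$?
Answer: $- \frac{149}{5} \approx -29.8$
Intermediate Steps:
$k{\left(g \right)} = \frac{1}{4 + g}$ ($k{\left(g \right)} = \frac{1}{g + 4} = \frac{1}{4 + g}$)
$k{\left(1 \right)} + 5 \left(-6\right) = \frac{1}{4 + 1} + 5 \left(-6\right) = \frac{1}{5} - 30 = - \frac{149}{5}$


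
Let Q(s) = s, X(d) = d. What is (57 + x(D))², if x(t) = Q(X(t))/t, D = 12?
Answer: 3364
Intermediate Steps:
x(t) = 1 (x(t) = t/t = 1)
(57 + x(D))² = (57 + 1)² = 58² = 3364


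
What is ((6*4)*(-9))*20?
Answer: -4320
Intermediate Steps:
((6*4)*(-9))*20 = (24*(-9))*20 = -216*20 = -4320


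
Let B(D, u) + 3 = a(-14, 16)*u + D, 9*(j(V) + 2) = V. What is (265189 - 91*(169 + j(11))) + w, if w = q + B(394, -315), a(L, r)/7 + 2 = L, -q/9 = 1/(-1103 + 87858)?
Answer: 222957400249/780795 ≈ 2.8555e+5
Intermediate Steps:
j(V) = -2 + V/9
q = -9/86755 (q = -9/(-1103 + 87858) = -9/86755 ≈ -0.00010374)
a(L, r) = -14 + 7*L
B(D, u) = -3 + D - 112*u (B(D, u) = -3 + ((-14 + 7*(-14))*u + D) = -3 + ((-14 - 98)*u + D) = -3 + (-112*u + D) = -3 + (D - 112*u) = -3 + D - 112*u)
w = 3094637596/86755 (w = -9/86755 + (-3 + 394 - 112*(-315)) = -9/86755 + (-3 + 394 + 35280) = -9/86755 + 35671 = 3094637596/86755 ≈ 35671.)
(265189 - 91*(169 + j(11))) + w = (265189 - 91*(169 + (-2 + (⅑)*11))) + 3094637596/86755 = (265189 - 91*(169 + (-2 + 11/9))) + 3094637596/86755 = (265189 - 91*(169 - 7/9)) + 3094637596/86755 = (265189 - 91*1514/9) + 3094637596/86755 = (265189 - 137774/9) + 3094637596/86755 = 2248927/9 + 3094637596/86755 = 222957400249/780795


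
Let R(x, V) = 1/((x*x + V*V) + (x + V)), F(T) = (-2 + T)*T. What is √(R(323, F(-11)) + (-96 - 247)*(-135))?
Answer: √411759062891/2982 ≈ 215.19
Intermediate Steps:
F(T) = T*(-2 + T)
R(x, V) = 1/(V + x + V² + x²) (R(x, V) = 1/((x² + V²) + (V + x)) = 1/((V² + x²) + (V + x)) = 1/(V + x + V² + x²))
√(R(323, F(-11)) + (-96 - 247)*(-135)) = √(1/(-11*(-2 - 11) + 323 + (-11*(-2 - 11))² + 323²) + (-96 - 247)*(-135)) = √(1/(-11*(-13) + 323 + (-11*(-13))² + 104329) - 343*(-135)) = √(1/(143 + 323 + 143² + 104329) + 46305) = √(1/(143 + 323 + 20449 + 104329) + 46305) = √(1/125244 + 46305) = √(5799423421/125244) = √411759062891/2982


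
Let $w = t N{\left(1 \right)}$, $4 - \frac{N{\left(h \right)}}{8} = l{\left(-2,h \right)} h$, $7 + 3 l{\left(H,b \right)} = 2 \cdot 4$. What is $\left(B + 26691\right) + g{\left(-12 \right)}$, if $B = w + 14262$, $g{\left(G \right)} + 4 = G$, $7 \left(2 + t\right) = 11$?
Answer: $\frac{286471}{7} \approx 40924.0$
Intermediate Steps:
$l{\left(H,b \right)} = \frac{1}{3}$ ($l{\left(H,b \right)} = - \frac{7}{3} + \frac{2 \cdot 4}{3} = - \frac{7}{3} + \frac{1}{3} \cdot 8 = - \frac{7}{3} + \frac{8}{3} = \frac{1}{3}$)
$t = - \frac{3}{7}$ ($t = -2 + \frac{1}{7} \cdot 11 = -2 + \frac{11}{7} = - \frac{3}{7} \approx -0.42857$)
$N{\left(h \right)} = 32 - \frac{8 h}{3}$ ($N{\left(h \right)} = 32 - 8 \frac{h}{3} = 32 - \frac{8 h}{3}$)
$w = - \frac{88}{7}$ ($w = - \frac{3 \left(32 - \frac{8}{3}\right)}{7} = \left(- \frac{3}{7}\right) \frac{88}{3} = - \frac{88}{7} \approx -12.571$)
$g{\left(G \right)} = -4 + G$
$B = \frac{99746}{7}$ ($B = - \frac{88}{7} + 14262 = \frac{99746}{7} \approx 14249.0$)
$\left(B + 26691\right) + g{\left(-12 \right)} = \left(\frac{99746}{7} + 26691\right) - 16 = \frac{286583}{7} - 16 = \frac{286471}{7}$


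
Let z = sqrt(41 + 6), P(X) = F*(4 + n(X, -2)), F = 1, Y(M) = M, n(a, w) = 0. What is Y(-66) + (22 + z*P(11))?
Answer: -44 + 4*sqrt(47) ≈ -16.577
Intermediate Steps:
P(X) = 4 (P(X) = 1*(4 + 0) = 1*4 = 4)
z = sqrt(47) ≈ 6.8557
Y(-66) + (22 + z*P(11)) = -66 + (22 + sqrt(47)*4) = -66 + (22 + 4*sqrt(47)) = -44 + 4*sqrt(47)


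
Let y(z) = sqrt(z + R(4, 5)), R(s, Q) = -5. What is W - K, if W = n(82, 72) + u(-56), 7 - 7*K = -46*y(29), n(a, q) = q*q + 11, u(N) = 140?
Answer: 5334 - 92*sqrt(6)/7 ≈ 5301.8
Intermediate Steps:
n(a, q) = 11 + q**2 (n(a, q) = q**2 + 11 = 11 + q**2)
y(z) = sqrt(-5 + z) (y(z) = sqrt(z - 5) = sqrt(-5 + z))
K = 1 + 92*sqrt(6)/7 (K = 1 - (-46)*sqrt(-5 + 29)/7 = 1 - (-46)*sqrt(24)/7 = 1 - (-46)*2*sqrt(6)/7 = 1 - (-92)*sqrt(6)/7 = 1 + 92*sqrt(6)/7 ≈ 33.193)
W = 5335 (W = (11 + 72**2) + 140 = (11 + 5184) + 140 = 5195 + 140 = 5335)
W - K = 5335 - (1 + 92*sqrt(6)/7) = 5335 + (-1 - 92*sqrt(6)/7) = 5334 - 92*sqrt(6)/7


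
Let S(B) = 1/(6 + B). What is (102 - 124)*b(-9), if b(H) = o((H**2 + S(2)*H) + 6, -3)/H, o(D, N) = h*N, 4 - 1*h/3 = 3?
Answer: -22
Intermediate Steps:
h = 3 (h = 12 - 3*3 = 12 - 9 = 3)
o(D, N) = 3*N
b(H) = -9/H (b(H) = (3*(-3))/H = -9/H)
(102 - 124)*b(-9) = (102 - 124)*(-9/(-9)) = -(-198)*(-1)/9 = -22*1 = -22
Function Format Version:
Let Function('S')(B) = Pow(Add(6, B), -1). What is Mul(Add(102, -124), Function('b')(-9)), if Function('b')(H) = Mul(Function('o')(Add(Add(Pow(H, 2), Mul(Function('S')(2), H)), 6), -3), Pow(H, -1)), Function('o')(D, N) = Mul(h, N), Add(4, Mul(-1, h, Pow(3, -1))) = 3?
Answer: -22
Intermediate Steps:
h = 3 (h = Add(12, Mul(-3, 3)) = Add(12, -9) = 3)
Function('o')(D, N) = Mul(3, N)
Function('b')(H) = Mul(-9, Pow(H, -1)) (Function('b')(H) = Mul(Mul(3, -3), Pow(H, -1)) = Mul(-9, Pow(H, -1)))
Mul(Add(102, -124), Function('b')(-9)) = Mul(Add(102, -124), Mul(-9, Pow(-9, -1))) = Mul(-22, Mul(-9, Rational(-1, 9))) = Mul(-22, 1) = -22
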